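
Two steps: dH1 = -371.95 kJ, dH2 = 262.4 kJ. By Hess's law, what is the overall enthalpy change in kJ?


Hess's law: enthalpy is a state function, so add the step enthalpies.
dH_total = dH1 + dH2 = -371.95 + (262.4)
dH_total = -109.55 kJ:

-109.55 kJ


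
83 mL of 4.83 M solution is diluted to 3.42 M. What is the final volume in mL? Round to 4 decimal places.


Dilution: M1*V1 = M2*V2, solve for V2.
V2 = M1*V1 / M2
V2 = 4.83 * 83 / 3.42
V2 = 400.89 / 3.42
V2 = 117.21929825 mL, rounded to 4 dp:

117.2193 mL


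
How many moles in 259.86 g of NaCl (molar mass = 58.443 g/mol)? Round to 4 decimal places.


n = mass / M
n = 259.86 / 58.443
n = 4.44638366 mol, rounded to 4 dp:

4.4464 mol


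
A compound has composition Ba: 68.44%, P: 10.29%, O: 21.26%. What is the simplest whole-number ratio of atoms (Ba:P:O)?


Assume 100 g of compound, divide each mass% by atomic mass to get moles, then normalize by the smallest to get a raw atom ratio.
Moles per 100 g: Ba: 68.44/137.327 = 0.4984, P: 10.29/30.974 = 0.3322, O: 21.26/15.999 = 1.3288
Raw ratio (divide by min = 0.3322): Ba: 1.5, P: 1.0, O: 4.0
Multiply by 2 to clear fractions: Ba: 3.0 ~= 3, P: 2.0 ~= 2, O: 8.0 ~= 8
Reduce by GCD to get the simplest whole-number ratio:

3:2:8


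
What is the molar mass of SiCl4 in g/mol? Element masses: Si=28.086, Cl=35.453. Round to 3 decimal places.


M = sum(count * atomic_mass) over atoms.
M = 1*28.086 + 4*35.453
M = 28.086 + 141.812
M = 169.898 g/mol, rounded to 3 dp:

169.898 g/mol


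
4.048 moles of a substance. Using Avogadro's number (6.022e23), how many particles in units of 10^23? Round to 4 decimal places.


N = n * NA, then divide by 1e23 for the requested units.
N / 1e23 = n * 6.022
N / 1e23 = 4.048 * 6.022
N / 1e23 = 24.377056, rounded to 4 dp:

24.3771


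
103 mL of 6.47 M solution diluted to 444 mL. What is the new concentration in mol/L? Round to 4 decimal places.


Dilution: M1*V1 = M2*V2, solve for M2.
M2 = M1*V1 / V2
M2 = 6.47 * 103 / 444
M2 = 666.41 / 444
M2 = 1.50092342 mol/L, rounded to 4 dp:

1.5009 mol/L


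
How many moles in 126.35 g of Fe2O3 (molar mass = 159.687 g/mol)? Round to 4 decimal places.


n = mass / M
n = 126.35 / 159.687
n = 0.79123535 mol, rounded to 4 dp:

0.7912 mol


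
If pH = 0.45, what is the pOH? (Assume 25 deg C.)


At 25 deg C, pH + pOH = 14.
pOH = 14 - pH = 14 - 0.45
pOH = 13.55:

13.55


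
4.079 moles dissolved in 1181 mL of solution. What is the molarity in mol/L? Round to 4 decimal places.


Convert volume to liters: V_L = V_mL / 1000.
V_L = 1181 / 1000 = 1.181 L
M = n / V_L = 4.079 / 1.181
M = 3.45385267 mol/L, rounded to 4 dp:

3.4539 mol/L


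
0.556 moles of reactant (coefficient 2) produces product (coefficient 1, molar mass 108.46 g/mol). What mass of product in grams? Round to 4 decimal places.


Use the coefficient ratio to convert reactant moles to product moles, then multiply by the product's molar mass.
moles_P = moles_R * (coeff_P / coeff_R) = 0.556 * (1/2) = 0.278
mass_P = moles_P * M_P = 0.278 * 108.46
mass_P = 30.15188 g, rounded to 4 dp:

30.1519 g


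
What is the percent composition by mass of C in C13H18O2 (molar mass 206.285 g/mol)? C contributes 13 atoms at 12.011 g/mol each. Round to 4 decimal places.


pct = 100 * (n_elem * M_elem) / M_total
mass_contribution = 13 * 12.011 = 156.143 g/mol
pct = 100 * 156.143 / 206.285
pct = 75.69285212 %, rounded to 4 dp:

75.6929 %


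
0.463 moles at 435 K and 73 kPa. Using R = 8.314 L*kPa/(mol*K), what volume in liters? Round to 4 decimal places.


PV = nRT, solve for V = nRT / P.
nRT = 0.463 * 8.314 * 435 = 1674.4812
V = 1674.4812 / 73
V = 22.93809863 L, rounded to 4 dp:

22.9381 L


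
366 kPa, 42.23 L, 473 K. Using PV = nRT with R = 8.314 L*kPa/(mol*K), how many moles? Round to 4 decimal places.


PV = nRT, solve for n = PV / (RT).
PV = 366 * 42.23 = 15456.18
RT = 8.314 * 473 = 3932.522
n = 15456.18 / 3932.522
n = 3.93034801 mol, rounded to 4 dp:

3.9303 mol


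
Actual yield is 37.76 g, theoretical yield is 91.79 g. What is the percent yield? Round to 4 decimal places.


% yield = 100 * actual / theoretical
% yield = 100 * 37.76 / 91.79
% yield = 41.1373788 %, rounded to 4 dp:

41.1374 %


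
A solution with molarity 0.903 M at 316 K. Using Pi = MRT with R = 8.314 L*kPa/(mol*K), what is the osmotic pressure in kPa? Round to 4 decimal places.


Osmotic pressure (van't Hoff): Pi = M*R*T.
RT = 8.314 * 316 = 2627.224
Pi = 0.903 * 2627.224
Pi = 2372.383272 kPa, rounded to 4 dp:

2372.3833 kPa


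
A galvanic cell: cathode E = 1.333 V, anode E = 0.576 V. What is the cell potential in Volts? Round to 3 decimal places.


Standard cell potential: E_cell = E_cathode - E_anode.
E_cell = 1.333 - (0.576)
E_cell = 0.757 V, rounded to 3 dp:

0.757 V


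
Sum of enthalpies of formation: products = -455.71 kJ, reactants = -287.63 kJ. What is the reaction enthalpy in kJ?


dH_rxn = sum(dH_f products) - sum(dH_f reactants)
dH_rxn = -455.71 - (-287.63)
dH_rxn = -168.08 kJ:

-168.08 kJ


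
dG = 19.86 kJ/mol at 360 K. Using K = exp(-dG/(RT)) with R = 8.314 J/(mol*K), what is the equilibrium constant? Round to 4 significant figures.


dG is in kJ/mol; multiply by 1000 to match R in J/(mol*K).
RT = 8.314 * 360 = 2993.04 J/mol
exponent = -dG*1000 / (RT) = -(19.86*1000) / 2993.04 = -6.63539411
K = exp(-6.63539411)
K = 0.0013130612, rounded to 4 significant figures:

0.001313


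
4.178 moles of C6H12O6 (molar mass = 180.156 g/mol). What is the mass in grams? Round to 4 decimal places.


mass = n * M
mass = 4.178 * 180.156
mass = 752.691768 g, rounded to 4 dp:

752.6918 g


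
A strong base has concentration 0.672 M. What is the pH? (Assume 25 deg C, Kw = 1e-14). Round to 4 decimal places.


A strong base dissociates completely, so [OH-] equals the given concentration.
pOH = -log10([OH-]) = -log10(0.672) = 0.172631
pH = 14 - pOH = 14 - 0.172631
pH = 13.827369, rounded to 4 dp:

13.8274


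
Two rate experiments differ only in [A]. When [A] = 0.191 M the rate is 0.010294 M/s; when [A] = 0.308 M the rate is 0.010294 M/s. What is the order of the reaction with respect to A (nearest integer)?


Rate is proportional to [A]^n, so rate2/rate1 = ([A]2/[A]1)^n. Take logs to solve for n.
rate2/rate1 = 0.010294 / 0.010294 = 1.0
[A]2/[A]1 = 0.308 / 0.191 = 1.6126
n = ln(1.0) / ln(1.6126) = 0.0
Nearest integer order:

0


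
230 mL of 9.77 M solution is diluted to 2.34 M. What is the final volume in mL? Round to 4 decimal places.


Dilution: M1*V1 = M2*V2, solve for V2.
V2 = M1*V1 / M2
V2 = 9.77 * 230 / 2.34
V2 = 2247.1 / 2.34
V2 = 960.2991453 mL, rounded to 4 dp:

960.2991 mL


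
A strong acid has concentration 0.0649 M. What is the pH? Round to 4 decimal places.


A strong acid dissociates completely, so [H+] equals the given concentration.
pH = -log10([H+]) = -log10(0.0649)
pH = 1.1877553, rounded to 4 dp:

1.1878


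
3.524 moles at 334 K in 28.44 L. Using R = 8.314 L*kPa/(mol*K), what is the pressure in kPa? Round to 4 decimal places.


PV = nRT, solve for P = nRT / V.
nRT = 3.524 * 8.314 * 334 = 9785.711
P = 9785.711 / 28.44
P = 344.08266526 kPa, rounded to 4 dp:

344.0827 kPa


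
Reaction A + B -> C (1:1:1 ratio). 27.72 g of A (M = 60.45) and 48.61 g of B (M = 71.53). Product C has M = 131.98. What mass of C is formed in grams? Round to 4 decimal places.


Find moles of each reactant; the smaller value is the limiting reagent in a 1:1:1 reaction, so moles_C equals moles of the limiter.
n_A = mass_A / M_A = 27.72 / 60.45 = 0.458561 mol
n_B = mass_B / M_B = 48.61 / 71.53 = 0.679575 mol
Limiting reagent: A (smaller), n_limiting = 0.458561 mol
mass_C = n_limiting * M_C = 0.458561 * 131.98
mass_C = 60.52088078 g, rounded to 4 dp:

60.5209 g


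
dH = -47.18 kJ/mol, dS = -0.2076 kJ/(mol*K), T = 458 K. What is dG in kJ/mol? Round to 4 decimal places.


Gibbs: dG = dH - T*dS (consistent units, dS already in kJ/(mol*K)).
T*dS = 458 * -0.2076 = -95.0808
dG = -47.18 - (-95.0808)
dG = 47.9008 kJ/mol, rounded to 4 dp:

47.9008 kJ/mol


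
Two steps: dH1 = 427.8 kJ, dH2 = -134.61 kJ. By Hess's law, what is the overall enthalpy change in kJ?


Hess's law: enthalpy is a state function, so add the step enthalpies.
dH_total = dH1 + dH2 = 427.8 + (-134.61)
dH_total = 293.19 kJ:

293.19 kJ


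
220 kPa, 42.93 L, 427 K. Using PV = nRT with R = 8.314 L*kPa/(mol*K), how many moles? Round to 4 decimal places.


PV = nRT, solve for n = PV / (RT).
PV = 220 * 42.93 = 9444.6
RT = 8.314 * 427 = 3550.078
n = 9444.6 / 3550.078
n = 2.66039225 mol, rounded to 4 dp:

2.6604 mol


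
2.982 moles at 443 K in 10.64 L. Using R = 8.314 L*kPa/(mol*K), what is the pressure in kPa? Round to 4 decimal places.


PV = nRT, solve for P = nRT / V.
nRT = 2.982 * 8.314 * 443 = 10983.0102
P = 10983.0102 / 10.64
P = 1032.23780075 kPa, rounded to 4 dp:

1032.2378 kPa


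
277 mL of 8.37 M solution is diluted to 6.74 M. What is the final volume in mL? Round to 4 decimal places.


Dilution: M1*V1 = M2*V2, solve for V2.
V2 = M1*V1 / M2
V2 = 8.37 * 277 / 6.74
V2 = 2318.49 / 6.74
V2 = 343.98961424 mL, rounded to 4 dp:

343.9896 mL


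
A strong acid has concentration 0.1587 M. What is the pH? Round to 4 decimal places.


A strong acid dissociates completely, so [H+] equals the given concentration.
pH = -log10([H+]) = -log10(0.1587)
pH = 0.79942307, rounded to 4 dp:

0.7994


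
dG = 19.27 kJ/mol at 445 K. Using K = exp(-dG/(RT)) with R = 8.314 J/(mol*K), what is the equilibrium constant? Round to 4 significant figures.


dG is in kJ/mol; multiply by 1000 to match R in J/(mol*K).
RT = 8.314 * 445 = 3699.73 J/mol
exponent = -dG*1000 / (RT) = -(19.27*1000) / 3699.73 = -5.20848819
K = exp(-5.20848819)
K = 0.0054699369, rounded to 4 significant figures:

0.005470


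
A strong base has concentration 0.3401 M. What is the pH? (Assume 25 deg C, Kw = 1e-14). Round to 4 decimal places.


A strong base dissociates completely, so [OH-] equals the given concentration.
pOH = -log10([OH-]) = -log10(0.3401) = 0.468393
pH = 14 - pOH = 14 - 0.468393
pH = 13.531607, rounded to 4 dp:

13.5316


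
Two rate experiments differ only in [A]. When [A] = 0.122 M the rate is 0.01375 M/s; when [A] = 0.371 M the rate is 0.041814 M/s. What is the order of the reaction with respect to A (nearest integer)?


Rate is proportional to [A]^n, so rate2/rate1 = ([A]2/[A]1)^n. Take logs to solve for n.
rate2/rate1 = 0.041814 / 0.01375 = 3.041
[A]2/[A]1 = 0.371 / 0.122 = 3.041
n = ln(3.041) / ln(3.041) = 1.0
Nearest integer order:

1


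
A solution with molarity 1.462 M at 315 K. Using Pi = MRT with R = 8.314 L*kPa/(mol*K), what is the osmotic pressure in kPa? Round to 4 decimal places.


Osmotic pressure (van't Hoff): Pi = M*R*T.
RT = 8.314 * 315 = 2618.91
Pi = 1.462 * 2618.91
Pi = 3828.84642 kPa, rounded to 4 dp:

3828.8464 kPa


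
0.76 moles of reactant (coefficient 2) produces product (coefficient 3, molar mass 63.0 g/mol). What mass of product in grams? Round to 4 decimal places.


Use the coefficient ratio to convert reactant moles to product moles, then multiply by the product's molar mass.
moles_P = moles_R * (coeff_P / coeff_R) = 0.76 * (3/2) = 1.14
mass_P = moles_P * M_P = 1.14 * 63.0
mass_P = 71.82 g, rounded to 4 dp:

71.8200 g


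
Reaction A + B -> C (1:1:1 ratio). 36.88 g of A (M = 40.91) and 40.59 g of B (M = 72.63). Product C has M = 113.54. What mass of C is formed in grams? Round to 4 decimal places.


Find moles of each reactant; the smaller value is the limiting reagent in a 1:1:1 reaction, so moles_C equals moles of the limiter.
n_A = mass_A / M_A = 36.88 / 40.91 = 0.901491 mol
n_B = mass_B / M_B = 40.59 / 72.63 = 0.55886 mol
Limiting reagent: B (smaller), n_limiting = 0.55886 mol
mass_C = n_limiting * M_C = 0.55886 * 113.54
mass_C = 63.4529644 g, rounded to 4 dp:

63.4530 g


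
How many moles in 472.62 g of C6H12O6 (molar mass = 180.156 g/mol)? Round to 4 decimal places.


n = mass / M
n = 472.62 / 180.156
n = 2.62339306 mol, rounded to 4 dp:

2.6234 mol


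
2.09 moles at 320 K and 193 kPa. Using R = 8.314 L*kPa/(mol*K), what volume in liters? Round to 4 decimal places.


PV = nRT, solve for V = nRT / P.
nRT = 2.09 * 8.314 * 320 = 5560.4032
V = 5560.4032 / 193
V = 28.81037927 L, rounded to 4 dp:

28.8104 L


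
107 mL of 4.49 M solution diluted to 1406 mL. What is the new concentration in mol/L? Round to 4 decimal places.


Dilution: M1*V1 = M2*V2, solve for M2.
M2 = M1*V1 / V2
M2 = 4.49 * 107 / 1406
M2 = 480.43 / 1406
M2 = 0.34169986 mol/L, rounded to 4 dp:

0.3417 mol/L


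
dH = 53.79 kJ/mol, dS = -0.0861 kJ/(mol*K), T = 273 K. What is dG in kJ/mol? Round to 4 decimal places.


Gibbs: dG = dH - T*dS (consistent units, dS already in kJ/(mol*K)).
T*dS = 273 * -0.0861 = -23.5053
dG = 53.79 - (-23.5053)
dG = 77.2953 kJ/mol, rounded to 4 dp:

77.2953 kJ/mol


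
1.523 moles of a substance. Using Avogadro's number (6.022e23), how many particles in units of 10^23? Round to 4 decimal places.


N = n * NA, then divide by 1e23 for the requested units.
N / 1e23 = n * 6.022
N / 1e23 = 1.523 * 6.022
N / 1e23 = 9.171506, rounded to 4 dp:

9.1715


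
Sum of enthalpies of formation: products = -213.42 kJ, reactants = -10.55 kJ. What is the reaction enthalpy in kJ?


dH_rxn = sum(dH_f products) - sum(dH_f reactants)
dH_rxn = -213.42 - (-10.55)
dH_rxn = -202.87 kJ:

-202.87 kJ


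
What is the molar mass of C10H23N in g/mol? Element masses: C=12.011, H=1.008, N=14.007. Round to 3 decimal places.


M = sum(count * atomic_mass) over atoms.
M = 10*12.011 + 23*1.008 + 1*14.007
M = 120.11 + 23.184 + 14.007
M = 157.301 g/mol, rounded to 3 dp:

157.301 g/mol


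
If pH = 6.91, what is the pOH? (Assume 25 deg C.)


At 25 deg C, pH + pOH = 14.
pOH = 14 - pH = 14 - 6.91
pOH = 7.09:

7.09


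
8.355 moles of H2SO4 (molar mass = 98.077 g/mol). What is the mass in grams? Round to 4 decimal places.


mass = n * M
mass = 8.355 * 98.077
mass = 819.433335 g, rounded to 4 dp:

819.4333 g


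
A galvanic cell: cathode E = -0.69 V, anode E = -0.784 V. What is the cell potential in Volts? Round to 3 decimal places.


Standard cell potential: E_cell = E_cathode - E_anode.
E_cell = -0.69 - (-0.784)
E_cell = 0.094 V, rounded to 3 dp:

0.094 V


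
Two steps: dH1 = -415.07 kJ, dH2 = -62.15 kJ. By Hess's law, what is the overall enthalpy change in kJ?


Hess's law: enthalpy is a state function, so add the step enthalpies.
dH_total = dH1 + dH2 = -415.07 + (-62.15)
dH_total = -477.22 kJ:

-477.22 kJ


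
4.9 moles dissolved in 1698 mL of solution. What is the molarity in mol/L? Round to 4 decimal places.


Convert volume to liters: V_L = V_mL / 1000.
V_L = 1698 / 1000 = 1.698 L
M = n / V_L = 4.9 / 1.698
M = 2.88574794 mol/L, rounded to 4 dp:

2.8857 mol/L


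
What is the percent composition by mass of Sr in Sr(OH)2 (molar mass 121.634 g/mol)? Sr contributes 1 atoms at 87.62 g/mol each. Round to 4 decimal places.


pct = 100 * (n_elem * M_elem) / M_total
mass_contribution = 1 * 87.62 = 87.62 g/mol
pct = 100 * 87.62 / 121.634
pct = 72.03577947 %, rounded to 4 dp:

72.0358 %


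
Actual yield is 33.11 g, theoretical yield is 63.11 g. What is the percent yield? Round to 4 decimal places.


% yield = 100 * actual / theoretical
% yield = 100 * 33.11 / 63.11
% yield = 52.46395183 %, rounded to 4 dp:

52.4640 %


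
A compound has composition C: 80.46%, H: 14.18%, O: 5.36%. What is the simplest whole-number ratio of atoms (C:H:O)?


Assume 100 g of compound, divide each mass% by atomic mass to get moles, then normalize by the smallest to get a raw atom ratio.
Moles per 100 g: C: 80.46/12.011 = 6.6989, H: 14.18/1.008 = 14.0675, O: 5.36/15.999 = 0.335
Raw ratio (divide by min = 0.335): C: 19.995, H: 41.99, O: 1.0
Multiply by 1 to clear fractions: C: 19.995 ~= 20, H: 41.99 ~= 42, O: 1.0 ~= 1
Reduce by GCD to get the simplest whole-number ratio:

20:42:1


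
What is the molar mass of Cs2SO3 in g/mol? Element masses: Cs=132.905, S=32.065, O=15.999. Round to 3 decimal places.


M = sum(count * atomic_mass) over atoms.
M = 2*132.905 + 1*32.065 + 3*15.999
M = 265.81 + 32.065 + 47.997
M = 345.872 g/mol, rounded to 3 dp:

345.872 g/mol


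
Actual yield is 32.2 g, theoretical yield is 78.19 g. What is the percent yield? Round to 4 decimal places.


% yield = 100 * actual / theoretical
% yield = 100 * 32.2 / 78.19
% yield = 41.18173679 %, rounded to 4 dp:

41.1817 %


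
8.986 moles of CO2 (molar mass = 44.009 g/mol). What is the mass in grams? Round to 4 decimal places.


mass = n * M
mass = 8.986 * 44.009
mass = 395.464874 g, rounded to 4 dp:

395.4649 g


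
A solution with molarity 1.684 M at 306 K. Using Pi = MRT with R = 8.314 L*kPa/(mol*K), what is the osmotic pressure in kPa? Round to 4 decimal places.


Osmotic pressure (van't Hoff): Pi = M*R*T.
RT = 8.314 * 306 = 2544.084
Pi = 1.684 * 2544.084
Pi = 4284.237456 kPa, rounded to 4 dp:

4284.2375 kPa


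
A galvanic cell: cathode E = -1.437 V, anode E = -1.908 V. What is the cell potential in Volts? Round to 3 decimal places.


Standard cell potential: E_cell = E_cathode - E_anode.
E_cell = -1.437 - (-1.908)
E_cell = 0.471 V, rounded to 3 dp:

0.471 V


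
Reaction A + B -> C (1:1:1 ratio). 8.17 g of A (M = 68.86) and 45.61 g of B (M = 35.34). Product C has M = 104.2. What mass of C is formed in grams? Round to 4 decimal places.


Find moles of each reactant; the smaller value is the limiting reagent in a 1:1:1 reaction, so moles_C equals moles of the limiter.
n_A = mass_A / M_A = 8.17 / 68.86 = 0.118647 mol
n_B = mass_B / M_B = 45.61 / 35.34 = 1.290606 mol
Limiting reagent: A (smaller), n_limiting = 0.118647 mol
mass_C = n_limiting * M_C = 0.118647 * 104.2
mass_C = 12.3630174 g, rounded to 4 dp:

12.3630 g


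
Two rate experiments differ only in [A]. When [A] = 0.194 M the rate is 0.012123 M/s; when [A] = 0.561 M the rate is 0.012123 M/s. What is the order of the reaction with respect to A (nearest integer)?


Rate is proportional to [A]^n, so rate2/rate1 = ([A]2/[A]1)^n. Take logs to solve for n.
rate2/rate1 = 0.012123 / 0.012123 = 1.0
[A]2/[A]1 = 0.561 / 0.194 = 2.8918
n = ln(1.0) / ln(2.8918) = 0.0
Nearest integer order:

0


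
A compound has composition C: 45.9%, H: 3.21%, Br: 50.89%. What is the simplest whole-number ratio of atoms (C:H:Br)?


Assume 100 g of compound, divide each mass% by atomic mass to get moles, then normalize by the smallest to get a raw atom ratio.
Moles per 100 g: C: 45.9/12.011 = 3.8215, H: 3.21/1.008 = 3.1845, Br: 50.89/79.904 = 0.6369
Raw ratio (divide by min = 0.6369): C: 6.0, H: 5.0, Br: 1.0
Multiply by 1 to clear fractions: C: 6.0 ~= 6, H: 5.0 ~= 5, Br: 1.0 ~= 1
Reduce by GCD to get the simplest whole-number ratio:

6:5:1


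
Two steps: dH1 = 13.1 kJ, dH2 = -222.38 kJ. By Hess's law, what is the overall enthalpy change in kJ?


Hess's law: enthalpy is a state function, so add the step enthalpies.
dH_total = dH1 + dH2 = 13.1 + (-222.38)
dH_total = -209.28 kJ:

-209.28 kJ


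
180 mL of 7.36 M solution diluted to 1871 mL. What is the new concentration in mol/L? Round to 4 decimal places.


Dilution: M1*V1 = M2*V2, solve for M2.
M2 = M1*V1 / V2
M2 = 7.36 * 180 / 1871
M2 = 1324.8 / 1871
M2 = 0.70807055 mol/L, rounded to 4 dp:

0.7081 mol/L


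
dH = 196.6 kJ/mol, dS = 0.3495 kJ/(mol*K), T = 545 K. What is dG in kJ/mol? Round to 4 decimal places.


Gibbs: dG = dH - T*dS (consistent units, dS already in kJ/(mol*K)).
T*dS = 545 * 0.3495 = 190.4775
dG = 196.6 - (190.4775)
dG = 6.1225 kJ/mol, rounded to 4 dp:

6.1225 kJ/mol


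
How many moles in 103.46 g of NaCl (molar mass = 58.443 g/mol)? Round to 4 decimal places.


n = mass / M
n = 103.46 / 58.443
n = 1.77027189 mol, rounded to 4 dp:

1.7703 mol


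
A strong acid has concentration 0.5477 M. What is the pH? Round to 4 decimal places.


A strong acid dissociates completely, so [H+] equals the given concentration.
pH = -log10([H+]) = -log10(0.5477)
pH = 0.26145726, rounded to 4 dp:

0.2615


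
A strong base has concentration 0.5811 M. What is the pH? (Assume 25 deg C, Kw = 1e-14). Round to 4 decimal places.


A strong base dissociates completely, so [OH-] equals the given concentration.
pOH = -log10([OH-]) = -log10(0.5811) = 0.235749
pH = 14 - pOH = 14 - 0.235749
pH = 13.764251, rounded to 4 dp:

13.7643


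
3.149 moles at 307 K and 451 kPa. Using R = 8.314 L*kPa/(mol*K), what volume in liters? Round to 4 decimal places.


PV = nRT, solve for V = nRT / P.
nRT = 3.149 * 8.314 * 307 = 8037.5013
V = 8037.5013 / 451
V = 17.82151064 L, rounded to 4 dp:

17.8215 L


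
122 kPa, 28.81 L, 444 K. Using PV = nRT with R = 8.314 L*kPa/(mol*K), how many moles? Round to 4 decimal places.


PV = nRT, solve for n = PV / (RT).
PV = 122 * 28.81 = 3514.82
RT = 8.314 * 444 = 3691.416
n = 3514.82 / 3691.416
n = 0.95216036 mol, rounded to 4 dp:

0.9522 mol


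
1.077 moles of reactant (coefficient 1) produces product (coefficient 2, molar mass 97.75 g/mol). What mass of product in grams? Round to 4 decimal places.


Use the coefficient ratio to convert reactant moles to product moles, then multiply by the product's molar mass.
moles_P = moles_R * (coeff_P / coeff_R) = 1.077 * (2/1) = 2.154
mass_P = moles_P * M_P = 2.154 * 97.75
mass_P = 210.5535 g, rounded to 4 dp:

210.5535 g


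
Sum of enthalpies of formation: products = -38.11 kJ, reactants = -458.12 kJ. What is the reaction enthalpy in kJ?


dH_rxn = sum(dH_f products) - sum(dH_f reactants)
dH_rxn = -38.11 - (-458.12)
dH_rxn = 420.01 kJ:

420.01 kJ


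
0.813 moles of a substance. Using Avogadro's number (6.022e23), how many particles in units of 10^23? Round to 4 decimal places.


N = n * NA, then divide by 1e23 for the requested units.
N / 1e23 = n * 6.022
N / 1e23 = 0.813 * 6.022
N / 1e23 = 4.895886, rounded to 4 dp:

4.8959


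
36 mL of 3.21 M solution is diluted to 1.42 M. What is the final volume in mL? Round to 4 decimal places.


Dilution: M1*V1 = M2*V2, solve for V2.
V2 = M1*V1 / M2
V2 = 3.21 * 36 / 1.42
V2 = 115.56 / 1.42
V2 = 81.38028169 mL, rounded to 4 dp:

81.3803 mL


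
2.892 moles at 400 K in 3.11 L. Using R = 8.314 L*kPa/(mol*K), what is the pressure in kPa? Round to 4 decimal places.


PV = nRT, solve for P = nRT / V.
nRT = 2.892 * 8.314 * 400 = 9617.6352
P = 9617.6352 / 3.11
P = 3092.48720257 kPa, rounded to 4 dp:

3092.4872 kPa


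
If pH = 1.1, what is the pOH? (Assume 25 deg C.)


At 25 deg C, pH + pOH = 14.
pOH = 14 - pH = 14 - 1.1
pOH = 12.9:

12.90


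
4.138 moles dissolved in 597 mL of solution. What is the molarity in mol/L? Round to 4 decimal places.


Convert volume to liters: V_L = V_mL / 1000.
V_L = 597 / 1000 = 0.597 L
M = n / V_L = 4.138 / 0.597
M = 6.93132328 mol/L, rounded to 4 dp:

6.9313 mol/L


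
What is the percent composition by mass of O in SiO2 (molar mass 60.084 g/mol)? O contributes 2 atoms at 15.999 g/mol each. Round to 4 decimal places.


pct = 100 * (n_elem * M_elem) / M_total
mass_contribution = 2 * 15.999 = 31.998 g/mol
pct = 100 * 31.998 / 60.084
pct = 53.25544238 %, rounded to 4 dp:

53.2554 %


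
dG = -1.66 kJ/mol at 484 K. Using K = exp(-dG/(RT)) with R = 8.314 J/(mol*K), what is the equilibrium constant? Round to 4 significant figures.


dG is in kJ/mol; multiply by 1000 to match R in J/(mol*K).
RT = 8.314 * 484 = 4023.976 J/mol
exponent = -dG*1000 / (RT) = -(-1.66*1000) / 4023.976 = 0.41252731
K = exp(0.41252731)
K = 1.5106308, rounded to 4 significant figures:

1.511


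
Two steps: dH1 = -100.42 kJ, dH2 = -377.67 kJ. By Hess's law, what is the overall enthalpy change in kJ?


Hess's law: enthalpy is a state function, so add the step enthalpies.
dH_total = dH1 + dH2 = -100.42 + (-377.67)
dH_total = -478.09 kJ:

-478.09 kJ


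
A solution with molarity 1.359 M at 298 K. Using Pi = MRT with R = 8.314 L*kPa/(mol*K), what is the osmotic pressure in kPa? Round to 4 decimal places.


Osmotic pressure (van't Hoff): Pi = M*R*T.
RT = 8.314 * 298 = 2477.572
Pi = 1.359 * 2477.572
Pi = 3367.020348 kPa, rounded to 4 dp:

3367.0203 kPa


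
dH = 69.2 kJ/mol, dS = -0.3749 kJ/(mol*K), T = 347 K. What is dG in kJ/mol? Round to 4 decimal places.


Gibbs: dG = dH - T*dS (consistent units, dS already in kJ/(mol*K)).
T*dS = 347 * -0.3749 = -130.0903
dG = 69.2 - (-130.0903)
dG = 199.2903 kJ/mol, rounded to 4 dp:

199.2903 kJ/mol


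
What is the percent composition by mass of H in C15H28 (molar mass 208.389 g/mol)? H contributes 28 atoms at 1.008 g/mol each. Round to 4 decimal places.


pct = 100 * (n_elem * M_elem) / M_total
mass_contribution = 28 * 1.008 = 28.224 g/mol
pct = 100 * 28.224 / 208.389
pct = 13.54390107 %, rounded to 4 dp:

13.5439 %


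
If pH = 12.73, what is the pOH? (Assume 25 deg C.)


At 25 deg C, pH + pOH = 14.
pOH = 14 - pH = 14 - 12.73
pOH = 1.27:

1.27


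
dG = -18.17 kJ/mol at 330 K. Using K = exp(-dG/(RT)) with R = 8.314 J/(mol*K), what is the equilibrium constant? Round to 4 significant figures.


dG is in kJ/mol; multiply by 1000 to match R in J/(mol*K).
RT = 8.314 * 330 = 2743.62 J/mol
exponent = -dG*1000 / (RT) = -(-18.17*1000) / 2743.62 = 6.62263725
K = exp(6.62263725)
K = 751.9255, rounded to 4 significant figures:

751.9


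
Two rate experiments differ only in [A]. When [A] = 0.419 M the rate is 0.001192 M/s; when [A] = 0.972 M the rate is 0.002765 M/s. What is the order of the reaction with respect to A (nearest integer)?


Rate is proportional to [A]^n, so rate2/rate1 = ([A]2/[A]1)^n. Take logs to solve for n.
rate2/rate1 = 0.002765 / 0.001192 = 2.3196
[A]2/[A]1 = 0.972 / 0.419 = 2.3198
n = ln(2.3196) / ln(2.3198) = 1.0
Nearest integer order:

1


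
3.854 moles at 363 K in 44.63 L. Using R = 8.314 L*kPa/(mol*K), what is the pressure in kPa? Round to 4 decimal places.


PV = nRT, solve for P = nRT / V.
nRT = 3.854 * 8.314 * 363 = 11631.3026
P = 11631.3026 / 44.63
P = 260.61623572 kPa, rounded to 4 dp:

260.6162 kPa


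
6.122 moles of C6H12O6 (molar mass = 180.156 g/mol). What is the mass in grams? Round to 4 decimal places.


mass = n * M
mass = 6.122 * 180.156
mass = 1102.915032 g, rounded to 4 dp:

1102.9150 g


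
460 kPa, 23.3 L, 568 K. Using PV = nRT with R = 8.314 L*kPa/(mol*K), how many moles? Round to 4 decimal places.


PV = nRT, solve for n = PV / (RT).
PV = 460 * 23.3 = 10718.0
RT = 8.314 * 568 = 4722.352
n = 10718.0 / 4722.352
n = 2.26963174 mol, rounded to 4 dp:

2.2696 mol


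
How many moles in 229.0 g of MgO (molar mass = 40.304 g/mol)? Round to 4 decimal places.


n = mass / M
n = 229.0 / 40.304
n = 5.68181818 mol, rounded to 4 dp:

5.6818 mol


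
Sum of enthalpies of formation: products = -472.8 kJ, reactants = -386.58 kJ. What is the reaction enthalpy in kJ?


dH_rxn = sum(dH_f products) - sum(dH_f reactants)
dH_rxn = -472.8 - (-386.58)
dH_rxn = -86.22 kJ:

-86.22 kJ


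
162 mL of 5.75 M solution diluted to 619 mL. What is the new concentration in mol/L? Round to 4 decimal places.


Dilution: M1*V1 = M2*V2, solve for M2.
M2 = M1*V1 / V2
M2 = 5.75 * 162 / 619
M2 = 931.5 / 619
M2 = 1.50484653 mol/L, rounded to 4 dp:

1.5048 mol/L


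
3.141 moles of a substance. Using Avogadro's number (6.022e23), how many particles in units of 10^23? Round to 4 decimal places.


N = n * NA, then divide by 1e23 for the requested units.
N / 1e23 = n * 6.022
N / 1e23 = 3.141 * 6.022
N / 1e23 = 18.915102, rounded to 4 dp:

18.9151


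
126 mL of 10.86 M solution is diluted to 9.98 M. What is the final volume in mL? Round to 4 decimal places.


Dilution: M1*V1 = M2*V2, solve for V2.
V2 = M1*V1 / M2
V2 = 10.86 * 126 / 9.98
V2 = 1368.36 / 9.98
V2 = 137.11022044 mL, rounded to 4 dp:

137.1102 mL


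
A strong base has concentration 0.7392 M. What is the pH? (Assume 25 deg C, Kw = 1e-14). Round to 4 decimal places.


A strong base dissociates completely, so [OH-] equals the given concentration.
pOH = -log10([OH-]) = -log10(0.7392) = 0.131238
pH = 14 - pOH = 14 - 0.131238
pH = 13.868762, rounded to 4 dp:

13.8688


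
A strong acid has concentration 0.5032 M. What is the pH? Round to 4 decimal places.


A strong acid dissociates completely, so [H+] equals the given concentration.
pH = -log10([H+]) = -log10(0.5032)
pH = 0.29825937, rounded to 4 dp:

0.2983


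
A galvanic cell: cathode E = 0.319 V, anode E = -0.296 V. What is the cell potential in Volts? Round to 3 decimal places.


Standard cell potential: E_cell = E_cathode - E_anode.
E_cell = 0.319 - (-0.296)
E_cell = 0.615 V, rounded to 3 dp:

0.615 V


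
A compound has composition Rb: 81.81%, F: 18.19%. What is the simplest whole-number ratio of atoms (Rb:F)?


Assume 100 g of compound, divide each mass% by atomic mass to get moles, then normalize by the smallest to get a raw atom ratio.
Moles per 100 g: Rb: 81.81/85.468 = 0.9572, F: 18.19/18.998 = 0.9575
Raw ratio (divide by min = 0.9572): Rb: 1.0, F: 1.0
Multiply by 1 to clear fractions: Rb: 1.0 ~= 1, F: 1.0 ~= 1
Reduce by GCD to get the simplest whole-number ratio:

1:1


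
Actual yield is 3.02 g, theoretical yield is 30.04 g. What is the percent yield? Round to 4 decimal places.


% yield = 100 * actual / theoretical
% yield = 100 * 3.02 / 30.04
% yield = 10.05326232 %, rounded to 4 dp:

10.0533 %


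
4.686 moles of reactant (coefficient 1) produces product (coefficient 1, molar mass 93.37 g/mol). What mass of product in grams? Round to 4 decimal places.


Use the coefficient ratio to convert reactant moles to product moles, then multiply by the product's molar mass.
moles_P = moles_R * (coeff_P / coeff_R) = 4.686 * (1/1) = 4.686
mass_P = moles_P * M_P = 4.686 * 93.37
mass_P = 437.53182 g, rounded to 4 dp:

437.5318 g


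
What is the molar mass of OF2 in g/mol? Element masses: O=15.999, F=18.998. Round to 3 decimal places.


M = sum(count * atomic_mass) over atoms.
M = 1*15.999 + 2*18.998
M = 15.999 + 37.996
M = 53.995 g/mol, rounded to 3 dp:

53.995 g/mol


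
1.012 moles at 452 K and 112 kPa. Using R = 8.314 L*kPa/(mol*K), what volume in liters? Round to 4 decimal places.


PV = nRT, solve for V = nRT / P.
nRT = 1.012 * 8.314 * 452 = 3803.0231
V = 3803.0231 / 112
V = 33.95556339 L, rounded to 4 dp:

33.9556 L


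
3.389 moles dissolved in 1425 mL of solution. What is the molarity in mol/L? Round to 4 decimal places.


Convert volume to liters: V_L = V_mL / 1000.
V_L = 1425 / 1000 = 1.425 L
M = n / V_L = 3.389 / 1.425
M = 2.37824561 mol/L, rounded to 4 dp:

2.3782 mol/L


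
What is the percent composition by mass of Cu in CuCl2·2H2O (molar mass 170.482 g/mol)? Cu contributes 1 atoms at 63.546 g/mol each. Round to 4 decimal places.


pct = 100 * (n_elem * M_elem) / M_total
mass_contribution = 1 * 63.546 = 63.546 g/mol
pct = 100 * 63.546 / 170.482
pct = 37.27431635 %, rounded to 4 dp:

37.2743 %


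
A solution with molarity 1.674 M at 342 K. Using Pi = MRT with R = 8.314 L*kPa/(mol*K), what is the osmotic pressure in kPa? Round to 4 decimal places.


Osmotic pressure (van't Hoff): Pi = M*R*T.
RT = 8.314 * 342 = 2843.388
Pi = 1.674 * 2843.388
Pi = 4759.831512 kPa, rounded to 4 dp:

4759.8315 kPa


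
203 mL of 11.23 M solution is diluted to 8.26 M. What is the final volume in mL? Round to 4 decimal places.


Dilution: M1*V1 = M2*V2, solve for V2.
V2 = M1*V1 / M2
V2 = 11.23 * 203 / 8.26
V2 = 2279.69 / 8.26
V2 = 275.99152542 mL, rounded to 4 dp:

275.9915 mL


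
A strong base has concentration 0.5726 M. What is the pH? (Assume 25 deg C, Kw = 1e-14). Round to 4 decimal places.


A strong base dissociates completely, so [OH-] equals the given concentration.
pOH = -log10([OH-]) = -log10(0.5726) = 0.242149
pH = 14 - pOH = 14 - 0.242149
pH = 13.757851, rounded to 4 dp:

13.7579


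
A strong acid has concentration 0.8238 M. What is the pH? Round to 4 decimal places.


A strong acid dissociates completely, so [H+] equals the given concentration.
pH = -log10([H+]) = -log10(0.8238)
pH = 0.08417821, rounded to 4 dp:

0.0842


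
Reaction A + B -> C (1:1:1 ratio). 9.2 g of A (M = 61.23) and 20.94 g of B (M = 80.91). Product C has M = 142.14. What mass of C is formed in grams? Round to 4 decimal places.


Find moles of each reactant; the smaller value is the limiting reagent in a 1:1:1 reaction, so moles_C equals moles of the limiter.
n_A = mass_A / M_A = 9.2 / 61.23 = 0.150253 mol
n_B = mass_B / M_B = 20.94 / 80.91 = 0.258806 mol
Limiting reagent: A (smaller), n_limiting = 0.150253 mol
mass_C = n_limiting * M_C = 0.150253 * 142.14
mass_C = 21.35696142 g, rounded to 4 dp:

21.3570 g


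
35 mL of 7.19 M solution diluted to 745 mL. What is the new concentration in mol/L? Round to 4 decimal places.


Dilution: M1*V1 = M2*V2, solve for M2.
M2 = M1*V1 / V2
M2 = 7.19 * 35 / 745
M2 = 251.65 / 745
M2 = 0.33778523 mol/L, rounded to 4 dp:

0.3378 mol/L


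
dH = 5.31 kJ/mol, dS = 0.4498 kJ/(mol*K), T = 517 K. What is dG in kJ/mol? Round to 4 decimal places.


Gibbs: dG = dH - T*dS (consistent units, dS already in kJ/(mol*K)).
T*dS = 517 * 0.4498 = 232.5466
dG = 5.31 - (232.5466)
dG = -227.2366 kJ/mol, rounded to 4 dp:

-227.2366 kJ/mol


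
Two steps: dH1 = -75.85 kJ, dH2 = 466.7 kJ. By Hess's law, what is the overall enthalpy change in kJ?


Hess's law: enthalpy is a state function, so add the step enthalpies.
dH_total = dH1 + dH2 = -75.85 + (466.7)
dH_total = 390.85 kJ:

390.85 kJ


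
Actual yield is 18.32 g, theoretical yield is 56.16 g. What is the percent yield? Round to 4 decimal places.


% yield = 100 * actual / theoretical
% yield = 100 * 18.32 / 56.16
% yield = 32.62108262 %, rounded to 4 dp:

32.6211 %


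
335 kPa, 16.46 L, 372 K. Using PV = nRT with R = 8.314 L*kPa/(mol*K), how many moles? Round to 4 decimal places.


PV = nRT, solve for n = PV / (RT).
PV = 335 * 16.46 = 5514.1
RT = 8.314 * 372 = 3092.808
n = 5514.1 / 3092.808
n = 1.78287821 mol, rounded to 4 dp:

1.7829 mol


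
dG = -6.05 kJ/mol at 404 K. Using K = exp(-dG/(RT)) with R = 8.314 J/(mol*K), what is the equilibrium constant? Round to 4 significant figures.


dG is in kJ/mol; multiply by 1000 to match R in J/(mol*K).
RT = 8.314 * 404 = 3358.856 J/mol
exponent = -dG*1000 / (RT) = -(-6.05*1000) / 3358.856 = 1.80120851
K = exp(1.80120851)
K = 6.0569629, rounded to 4 significant figures:

6.057


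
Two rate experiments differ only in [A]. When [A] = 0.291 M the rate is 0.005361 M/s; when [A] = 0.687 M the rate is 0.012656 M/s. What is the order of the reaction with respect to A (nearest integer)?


Rate is proportional to [A]^n, so rate2/rate1 = ([A]2/[A]1)^n. Take logs to solve for n.
rate2/rate1 = 0.012656 / 0.005361 = 2.3608
[A]2/[A]1 = 0.687 / 0.291 = 2.3608
n = ln(2.3608) / ln(2.3608) = 1.0
Nearest integer order:

1


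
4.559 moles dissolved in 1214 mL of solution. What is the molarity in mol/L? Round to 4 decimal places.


Convert volume to liters: V_L = V_mL / 1000.
V_L = 1214 / 1000 = 1.214 L
M = n / V_L = 4.559 / 1.214
M = 3.7553542 mol/L, rounded to 4 dp:

3.7554 mol/L


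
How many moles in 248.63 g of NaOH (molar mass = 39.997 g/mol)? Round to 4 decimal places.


n = mass / M
n = 248.63 / 39.997
n = 6.21621622 mol, rounded to 4 dp:

6.2162 mol


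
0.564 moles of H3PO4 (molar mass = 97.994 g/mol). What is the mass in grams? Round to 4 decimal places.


mass = n * M
mass = 0.564 * 97.994
mass = 55.268616 g, rounded to 4 dp:

55.2686 g


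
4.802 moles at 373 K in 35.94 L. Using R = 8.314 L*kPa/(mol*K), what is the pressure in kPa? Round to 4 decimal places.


PV = nRT, solve for P = nRT / V.
nRT = 4.802 * 8.314 * 373 = 14891.5878
P = 14891.5878 / 35.94
P = 414.34579299 kPa, rounded to 4 dp:

414.3458 kPa


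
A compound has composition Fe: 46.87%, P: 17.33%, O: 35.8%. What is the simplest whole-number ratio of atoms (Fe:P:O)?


Assume 100 g of compound, divide each mass% by atomic mass to get moles, then normalize by the smallest to get a raw atom ratio.
Moles per 100 g: Fe: 46.87/55.845 = 0.8393, P: 17.33/30.974 = 0.5595, O: 35.8/15.999 = 2.2376
Raw ratio (divide by min = 0.5595): Fe: 1.5, P: 1.0, O: 3.999
Multiply by 2 to clear fractions: Fe: 3.0 ~= 3, P: 2.0 ~= 2, O: 7.999 ~= 8
Reduce by GCD to get the simplest whole-number ratio:

3:2:8


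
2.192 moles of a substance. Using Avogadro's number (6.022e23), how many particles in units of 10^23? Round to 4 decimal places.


N = n * NA, then divide by 1e23 for the requested units.
N / 1e23 = n * 6.022
N / 1e23 = 2.192 * 6.022
N / 1e23 = 13.200224, rounded to 4 dp:

13.2002


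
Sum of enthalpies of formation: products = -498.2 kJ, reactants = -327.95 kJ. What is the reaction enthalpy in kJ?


dH_rxn = sum(dH_f products) - sum(dH_f reactants)
dH_rxn = -498.2 - (-327.95)
dH_rxn = -170.25 kJ:

-170.25 kJ


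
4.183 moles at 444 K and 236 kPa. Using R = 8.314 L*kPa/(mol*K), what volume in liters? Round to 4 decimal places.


PV = nRT, solve for V = nRT / P.
nRT = 4.183 * 8.314 * 444 = 15441.1931
V = 15441.1931 / 236
V = 65.42878432 L, rounded to 4 dp:

65.4288 L


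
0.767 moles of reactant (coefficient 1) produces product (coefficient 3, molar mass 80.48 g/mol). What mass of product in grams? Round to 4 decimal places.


Use the coefficient ratio to convert reactant moles to product moles, then multiply by the product's molar mass.
moles_P = moles_R * (coeff_P / coeff_R) = 0.767 * (3/1) = 2.301
mass_P = moles_P * M_P = 2.301 * 80.48
mass_P = 185.18448 g, rounded to 4 dp:

185.1845 g


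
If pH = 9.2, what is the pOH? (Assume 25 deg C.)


At 25 deg C, pH + pOH = 14.
pOH = 14 - pH = 14 - 9.2
pOH = 4.8:

4.80


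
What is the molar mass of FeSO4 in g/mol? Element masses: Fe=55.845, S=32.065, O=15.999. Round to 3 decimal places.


M = sum(count * atomic_mass) over atoms.
M = 1*55.845 + 1*32.065 + 4*15.999
M = 55.845 + 32.065 + 63.996
M = 151.906 g/mol, rounded to 3 dp:

151.906 g/mol


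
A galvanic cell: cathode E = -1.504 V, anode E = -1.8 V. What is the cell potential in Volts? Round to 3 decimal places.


Standard cell potential: E_cell = E_cathode - E_anode.
E_cell = -1.504 - (-1.8)
E_cell = 0.296 V, rounded to 3 dp:

0.296 V


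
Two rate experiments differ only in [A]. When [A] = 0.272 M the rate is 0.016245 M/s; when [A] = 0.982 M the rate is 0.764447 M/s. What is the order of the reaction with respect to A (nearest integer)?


Rate is proportional to [A]^n, so rate2/rate1 = ([A]2/[A]1)^n. Take logs to solve for n.
rate2/rate1 = 0.764447 / 0.016245 = 47.0574
[A]2/[A]1 = 0.982 / 0.272 = 3.6103
n = ln(47.0574) / ln(3.6103) = 3.0
Nearest integer order:

3


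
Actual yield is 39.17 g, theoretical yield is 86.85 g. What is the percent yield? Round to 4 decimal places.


% yield = 100 * actual / theoretical
% yield = 100 * 39.17 / 86.85
% yield = 45.10074842 %, rounded to 4 dp:

45.1007 %


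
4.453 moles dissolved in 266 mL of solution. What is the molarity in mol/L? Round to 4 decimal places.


Convert volume to liters: V_L = V_mL / 1000.
V_L = 266 / 1000 = 0.266 L
M = n / V_L = 4.453 / 0.266
M = 16.7406015 mol/L, rounded to 4 dp:

16.7406 mol/L


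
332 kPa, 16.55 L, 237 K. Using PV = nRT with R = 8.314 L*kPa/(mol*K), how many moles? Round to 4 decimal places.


PV = nRT, solve for n = PV / (RT).
PV = 332 * 16.55 = 5494.6
RT = 8.314 * 237 = 1970.418
n = 5494.6 / 1970.418
n = 2.78854537 mol, rounded to 4 dp:

2.7885 mol


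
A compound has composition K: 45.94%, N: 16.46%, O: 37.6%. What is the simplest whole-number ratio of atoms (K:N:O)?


Assume 100 g of compound, divide each mass% by atomic mass to get moles, then normalize by the smallest to get a raw atom ratio.
Moles per 100 g: K: 45.94/39.098 = 1.175, N: 16.46/14.007 = 1.1751, O: 37.6/15.999 = 2.3501
Raw ratio (divide by min = 1.175): K: 1.0, N: 1.0, O: 2.0
Multiply by 1 to clear fractions: K: 1.0 ~= 1, N: 1.0 ~= 1, O: 2.0 ~= 2
Reduce by GCD to get the simplest whole-number ratio:

1:1:2
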